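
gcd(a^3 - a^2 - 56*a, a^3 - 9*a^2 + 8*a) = a^2 - 8*a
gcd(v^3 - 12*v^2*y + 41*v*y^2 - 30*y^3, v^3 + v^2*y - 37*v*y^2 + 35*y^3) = v^2 - 6*v*y + 5*y^2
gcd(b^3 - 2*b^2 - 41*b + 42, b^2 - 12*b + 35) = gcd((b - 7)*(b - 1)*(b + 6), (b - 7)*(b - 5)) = b - 7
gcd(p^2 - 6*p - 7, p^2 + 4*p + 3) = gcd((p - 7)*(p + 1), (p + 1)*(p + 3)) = p + 1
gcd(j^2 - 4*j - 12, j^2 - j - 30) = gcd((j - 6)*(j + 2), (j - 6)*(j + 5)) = j - 6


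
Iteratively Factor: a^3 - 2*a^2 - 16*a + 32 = (a + 4)*(a^2 - 6*a + 8) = (a - 2)*(a + 4)*(a - 4)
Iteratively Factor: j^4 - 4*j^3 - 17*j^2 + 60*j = (j + 4)*(j^3 - 8*j^2 + 15*j) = j*(j + 4)*(j^2 - 8*j + 15) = j*(j - 5)*(j + 4)*(j - 3)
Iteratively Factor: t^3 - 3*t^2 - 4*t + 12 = (t - 2)*(t^2 - t - 6) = (t - 2)*(t + 2)*(t - 3)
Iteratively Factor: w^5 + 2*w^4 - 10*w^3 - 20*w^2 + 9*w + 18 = (w - 3)*(w^4 + 5*w^3 + 5*w^2 - 5*w - 6) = (w - 3)*(w + 2)*(w^3 + 3*w^2 - w - 3) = (w - 3)*(w + 1)*(w + 2)*(w^2 + 2*w - 3) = (w - 3)*(w - 1)*(w + 1)*(w + 2)*(w + 3)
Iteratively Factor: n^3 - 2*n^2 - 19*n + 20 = (n - 1)*(n^2 - n - 20) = (n - 1)*(n + 4)*(n - 5)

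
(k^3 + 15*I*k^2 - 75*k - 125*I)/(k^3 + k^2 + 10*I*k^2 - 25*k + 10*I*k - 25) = (k + 5*I)/(k + 1)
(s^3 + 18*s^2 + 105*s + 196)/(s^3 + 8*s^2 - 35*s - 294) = (s + 4)/(s - 6)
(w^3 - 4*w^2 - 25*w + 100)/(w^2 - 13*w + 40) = (w^2 + w - 20)/(w - 8)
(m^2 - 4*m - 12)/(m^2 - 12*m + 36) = (m + 2)/(m - 6)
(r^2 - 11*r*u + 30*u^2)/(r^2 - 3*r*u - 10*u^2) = (r - 6*u)/(r + 2*u)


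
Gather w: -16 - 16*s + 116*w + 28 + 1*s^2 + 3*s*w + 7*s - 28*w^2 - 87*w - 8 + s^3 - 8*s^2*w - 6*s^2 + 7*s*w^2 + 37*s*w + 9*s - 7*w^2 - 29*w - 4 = s^3 - 5*s^2 + w^2*(7*s - 35) + w*(-8*s^2 + 40*s)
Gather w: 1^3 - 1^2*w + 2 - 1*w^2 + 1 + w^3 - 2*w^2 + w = w^3 - 3*w^2 + 4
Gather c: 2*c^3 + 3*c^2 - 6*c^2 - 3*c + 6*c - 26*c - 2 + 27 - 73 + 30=2*c^3 - 3*c^2 - 23*c - 18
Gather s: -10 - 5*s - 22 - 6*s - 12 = -11*s - 44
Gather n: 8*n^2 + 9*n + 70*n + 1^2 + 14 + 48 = 8*n^2 + 79*n + 63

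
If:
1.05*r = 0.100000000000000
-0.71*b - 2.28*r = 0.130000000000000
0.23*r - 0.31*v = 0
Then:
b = -0.49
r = 0.10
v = 0.07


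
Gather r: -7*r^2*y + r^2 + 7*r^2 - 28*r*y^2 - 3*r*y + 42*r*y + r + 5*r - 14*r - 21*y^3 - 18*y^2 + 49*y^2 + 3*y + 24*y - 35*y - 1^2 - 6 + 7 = r^2*(8 - 7*y) + r*(-28*y^2 + 39*y - 8) - 21*y^3 + 31*y^2 - 8*y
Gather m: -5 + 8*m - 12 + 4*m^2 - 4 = 4*m^2 + 8*m - 21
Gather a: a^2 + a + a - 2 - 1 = a^2 + 2*a - 3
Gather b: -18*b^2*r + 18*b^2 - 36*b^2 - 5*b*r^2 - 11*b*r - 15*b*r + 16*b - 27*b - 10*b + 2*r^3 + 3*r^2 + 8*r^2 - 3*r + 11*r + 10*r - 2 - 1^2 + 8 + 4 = b^2*(-18*r - 18) + b*(-5*r^2 - 26*r - 21) + 2*r^3 + 11*r^2 + 18*r + 9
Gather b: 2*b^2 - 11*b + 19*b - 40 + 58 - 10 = 2*b^2 + 8*b + 8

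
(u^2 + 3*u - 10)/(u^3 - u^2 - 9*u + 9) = (u^2 + 3*u - 10)/(u^3 - u^2 - 9*u + 9)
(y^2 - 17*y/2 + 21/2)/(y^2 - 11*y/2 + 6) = (y - 7)/(y - 4)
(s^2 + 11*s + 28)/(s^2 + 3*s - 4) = (s + 7)/(s - 1)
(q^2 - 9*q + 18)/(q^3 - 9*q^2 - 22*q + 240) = (q - 3)/(q^2 - 3*q - 40)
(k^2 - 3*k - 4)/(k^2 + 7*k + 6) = (k - 4)/(k + 6)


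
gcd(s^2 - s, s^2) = s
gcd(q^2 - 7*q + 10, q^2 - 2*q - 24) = 1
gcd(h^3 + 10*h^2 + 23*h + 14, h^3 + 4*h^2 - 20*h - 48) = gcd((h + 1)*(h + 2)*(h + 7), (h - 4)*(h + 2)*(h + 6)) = h + 2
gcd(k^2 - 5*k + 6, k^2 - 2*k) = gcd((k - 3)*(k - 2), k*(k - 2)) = k - 2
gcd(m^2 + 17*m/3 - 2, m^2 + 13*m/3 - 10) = m + 6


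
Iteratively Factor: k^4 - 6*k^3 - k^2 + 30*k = (k - 5)*(k^3 - k^2 - 6*k) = k*(k - 5)*(k^2 - k - 6) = k*(k - 5)*(k - 3)*(k + 2)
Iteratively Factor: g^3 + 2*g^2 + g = (g + 1)*(g^2 + g) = g*(g + 1)*(g + 1)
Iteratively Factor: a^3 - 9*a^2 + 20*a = (a - 5)*(a^2 - 4*a) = (a - 5)*(a - 4)*(a)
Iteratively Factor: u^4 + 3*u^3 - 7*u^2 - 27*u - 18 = (u + 2)*(u^3 + u^2 - 9*u - 9) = (u + 1)*(u + 2)*(u^2 - 9) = (u + 1)*(u + 2)*(u + 3)*(u - 3)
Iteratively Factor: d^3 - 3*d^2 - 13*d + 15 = (d + 3)*(d^2 - 6*d + 5) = (d - 1)*(d + 3)*(d - 5)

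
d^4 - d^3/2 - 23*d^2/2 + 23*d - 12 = (d - 2)*(d - 3/2)*(d - 1)*(d + 4)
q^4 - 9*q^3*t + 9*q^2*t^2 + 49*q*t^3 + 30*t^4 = (q - 6*t)*(q - 5*t)*(q + t)^2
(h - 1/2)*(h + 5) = h^2 + 9*h/2 - 5/2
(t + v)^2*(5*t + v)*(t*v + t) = 5*t^4*v + 5*t^4 + 11*t^3*v^2 + 11*t^3*v + 7*t^2*v^3 + 7*t^2*v^2 + t*v^4 + t*v^3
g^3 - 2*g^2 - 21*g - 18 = (g - 6)*(g + 1)*(g + 3)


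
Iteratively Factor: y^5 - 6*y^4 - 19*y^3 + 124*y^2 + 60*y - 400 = (y - 2)*(y^4 - 4*y^3 - 27*y^2 + 70*y + 200) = (y - 5)*(y - 2)*(y^3 + y^2 - 22*y - 40) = (y - 5)*(y - 2)*(y + 2)*(y^2 - y - 20) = (y - 5)*(y - 2)*(y + 2)*(y + 4)*(y - 5)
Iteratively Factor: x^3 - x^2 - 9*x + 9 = (x + 3)*(x^2 - 4*x + 3) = (x - 3)*(x + 3)*(x - 1)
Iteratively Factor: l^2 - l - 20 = (l + 4)*(l - 5)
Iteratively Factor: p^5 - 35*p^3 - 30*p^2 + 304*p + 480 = (p - 5)*(p^4 + 5*p^3 - 10*p^2 - 80*p - 96) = (p - 5)*(p + 3)*(p^3 + 2*p^2 - 16*p - 32) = (p - 5)*(p + 2)*(p + 3)*(p^2 - 16) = (p - 5)*(p - 4)*(p + 2)*(p + 3)*(p + 4)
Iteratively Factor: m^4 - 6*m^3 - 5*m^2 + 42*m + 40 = (m - 4)*(m^3 - 2*m^2 - 13*m - 10) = (m - 4)*(m + 1)*(m^2 - 3*m - 10) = (m - 5)*(m - 4)*(m + 1)*(m + 2)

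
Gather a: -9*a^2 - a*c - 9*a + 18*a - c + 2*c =-9*a^2 + a*(9 - c) + c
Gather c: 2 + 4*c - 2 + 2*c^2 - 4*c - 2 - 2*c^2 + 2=0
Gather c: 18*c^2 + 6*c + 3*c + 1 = 18*c^2 + 9*c + 1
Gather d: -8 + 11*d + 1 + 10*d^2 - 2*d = 10*d^2 + 9*d - 7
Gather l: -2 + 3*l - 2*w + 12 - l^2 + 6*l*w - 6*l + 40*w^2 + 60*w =-l^2 + l*(6*w - 3) + 40*w^2 + 58*w + 10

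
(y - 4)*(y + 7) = y^2 + 3*y - 28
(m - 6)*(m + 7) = m^2 + m - 42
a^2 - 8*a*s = a*(a - 8*s)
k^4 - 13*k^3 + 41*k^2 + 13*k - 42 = (k - 7)*(k - 6)*(k - 1)*(k + 1)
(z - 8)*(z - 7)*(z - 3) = z^3 - 18*z^2 + 101*z - 168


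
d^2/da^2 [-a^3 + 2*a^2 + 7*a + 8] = 4 - 6*a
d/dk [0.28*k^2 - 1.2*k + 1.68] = 0.56*k - 1.2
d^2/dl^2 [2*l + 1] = 0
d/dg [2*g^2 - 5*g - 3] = 4*g - 5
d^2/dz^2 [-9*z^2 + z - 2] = -18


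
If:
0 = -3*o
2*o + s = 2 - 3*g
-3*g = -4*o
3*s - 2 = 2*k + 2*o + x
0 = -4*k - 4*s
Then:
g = 0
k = -2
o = 0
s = 2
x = 8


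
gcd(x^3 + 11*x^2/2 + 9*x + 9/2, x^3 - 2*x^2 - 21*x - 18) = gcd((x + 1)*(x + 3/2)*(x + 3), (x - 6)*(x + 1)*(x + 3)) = x^2 + 4*x + 3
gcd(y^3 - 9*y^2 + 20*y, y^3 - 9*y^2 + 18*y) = y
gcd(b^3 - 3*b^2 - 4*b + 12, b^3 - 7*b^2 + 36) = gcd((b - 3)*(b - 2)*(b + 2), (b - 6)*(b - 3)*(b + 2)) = b^2 - b - 6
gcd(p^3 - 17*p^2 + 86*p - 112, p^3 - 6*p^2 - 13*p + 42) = p^2 - 9*p + 14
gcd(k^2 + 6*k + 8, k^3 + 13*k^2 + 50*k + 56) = k^2 + 6*k + 8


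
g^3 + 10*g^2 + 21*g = g*(g + 3)*(g + 7)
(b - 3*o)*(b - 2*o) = b^2 - 5*b*o + 6*o^2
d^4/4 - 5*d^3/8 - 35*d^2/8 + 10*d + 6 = (d/4 + 1)*(d - 4)*(d - 3)*(d + 1/2)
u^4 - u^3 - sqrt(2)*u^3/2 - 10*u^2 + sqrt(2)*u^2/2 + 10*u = u*(u - 1)*(u - 5*sqrt(2)/2)*(u + 2*sqrt(2))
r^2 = r^2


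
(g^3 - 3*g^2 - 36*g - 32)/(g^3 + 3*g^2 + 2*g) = (g^2 - 4*g - 32)/(g*(g + 2))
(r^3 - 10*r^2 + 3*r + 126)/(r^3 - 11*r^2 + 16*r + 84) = (r + 3)/(r + 2)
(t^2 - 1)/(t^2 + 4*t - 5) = (t + 1)/(t + 5)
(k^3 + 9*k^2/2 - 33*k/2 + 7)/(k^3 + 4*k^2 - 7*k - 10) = (2*k^2 + 13*k - 7)/(2*(k^2 + 6*k + 5))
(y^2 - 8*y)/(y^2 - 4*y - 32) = y/(y + 4)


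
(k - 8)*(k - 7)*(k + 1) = k^3 - 14*k^2 + 41*k + 56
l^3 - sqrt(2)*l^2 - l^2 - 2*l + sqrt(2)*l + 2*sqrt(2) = (l - 2)*(l + 1)*(l - sqrt(2))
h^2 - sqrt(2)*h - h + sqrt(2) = (h - 1)*(h - sqrt(2))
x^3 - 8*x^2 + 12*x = x*(x - 6)*(x - 2)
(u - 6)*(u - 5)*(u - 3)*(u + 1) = u^4 - 13*u^3 + 49*u^2 - 27*u - 90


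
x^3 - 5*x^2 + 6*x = x*(x - 3)*(x - 2)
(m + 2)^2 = m^2 + 4*m + 4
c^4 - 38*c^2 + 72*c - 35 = (c - 5)*(c - 1)^2*(c + 7)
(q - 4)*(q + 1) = q^2 - 3*q - 4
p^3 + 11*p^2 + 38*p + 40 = (p + 2)*(p + 4)*(p + 5)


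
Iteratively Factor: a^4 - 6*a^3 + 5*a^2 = (a)*(a^3 - 6*a^2 + 5*a) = a*(a - 1)*(a^2 - 5*a) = a*(a - 5)*(a - 1)*(a)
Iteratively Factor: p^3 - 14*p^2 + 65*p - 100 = (p - 5)*(p^2 - 9*p + 20) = (p - 5)*(p - 4)*(p - 5)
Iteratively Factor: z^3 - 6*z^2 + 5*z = (z - 5)*(z^2 - z) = (z - 5)*(z - 1)*(z)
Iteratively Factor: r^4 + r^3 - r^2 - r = (r + 1)*(r^3 - r) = (r + 1)^2*(r^2 - r) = r*(r + 1)^2*(r - 1)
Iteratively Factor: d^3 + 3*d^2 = (d)*(d^2 + 3*d) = d^2*(d + 3)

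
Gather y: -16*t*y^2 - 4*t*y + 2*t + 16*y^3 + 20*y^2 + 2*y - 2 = 2*t + 16*y^3 + y^2*(20 - 16*t) + y*(2 - 4*t) - 2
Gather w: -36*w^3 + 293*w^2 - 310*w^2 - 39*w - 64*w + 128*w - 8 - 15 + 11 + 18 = -36*w^3 - 17*w^2 + 25*w + 6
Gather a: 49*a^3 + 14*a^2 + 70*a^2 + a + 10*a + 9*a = 49*a^3 + 84*a^2 + 20*a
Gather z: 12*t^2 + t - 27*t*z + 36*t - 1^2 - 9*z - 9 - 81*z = 12*t^2 + 37*t + z*(-27*t - 90) - 10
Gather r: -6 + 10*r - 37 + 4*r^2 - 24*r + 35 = 4*r^2 - 14*r - 8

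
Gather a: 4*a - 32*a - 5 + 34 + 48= 77 - 28*a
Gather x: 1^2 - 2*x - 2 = -2*x - 1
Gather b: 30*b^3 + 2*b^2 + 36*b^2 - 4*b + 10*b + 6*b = 30*b^3 + 38*b^2 + 12*b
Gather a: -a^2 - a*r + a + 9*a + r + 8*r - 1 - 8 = -a^2 + a*(10 - r) + 9*r - 9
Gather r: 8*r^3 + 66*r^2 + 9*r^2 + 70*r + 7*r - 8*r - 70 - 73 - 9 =8*r^3 + 75*r^2 + 69*r - 152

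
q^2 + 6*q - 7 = (q - 1)*(q + 7)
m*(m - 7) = m^2 - 7*m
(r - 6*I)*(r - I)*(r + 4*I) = r^3 - 3*I*r^2 + 22*r - 24*I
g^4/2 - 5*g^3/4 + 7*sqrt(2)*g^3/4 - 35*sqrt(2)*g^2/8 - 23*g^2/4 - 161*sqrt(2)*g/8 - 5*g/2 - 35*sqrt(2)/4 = (g/2 + 1)*(g - 5)*(g + 1/2)*(g + 7*sqrt(2)/2)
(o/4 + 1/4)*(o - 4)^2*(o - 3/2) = o^4/4 - 17*o^3/8 + 37*o^2/8 + o - 6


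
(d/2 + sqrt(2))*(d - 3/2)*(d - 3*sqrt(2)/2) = d^3/2 - 3*d^2/4 + sqrt(2)*d^2/4 - 3*d - 3*sqrt(2)*d/8 + 9/2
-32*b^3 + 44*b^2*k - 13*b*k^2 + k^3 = (-8*b + k)*(-4*b + k)*(-b + k)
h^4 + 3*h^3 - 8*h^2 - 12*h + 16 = (h - 2)*(h - 1)*(h + 2)*(h + 4)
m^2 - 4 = (m - 2)*(m + 2)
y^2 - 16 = (y - 4)*(y + 4)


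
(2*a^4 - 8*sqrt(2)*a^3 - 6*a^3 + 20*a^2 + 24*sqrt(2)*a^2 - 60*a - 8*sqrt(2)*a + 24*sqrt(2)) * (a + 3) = 2*a^5 - 8*sqrt(2)*a^4 + 2*a^3 + 64*sqrt(2)*a^2 - 180*a + 72*sqrt(2)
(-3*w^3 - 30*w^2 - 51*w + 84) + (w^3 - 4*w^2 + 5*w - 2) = -2*w^3 - 34*w^2 - 46*w + 82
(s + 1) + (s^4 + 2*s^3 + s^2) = s^4 + 2*s^3 + s^2 + s + 1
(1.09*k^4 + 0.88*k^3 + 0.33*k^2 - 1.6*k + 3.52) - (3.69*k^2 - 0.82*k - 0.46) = 1.09*k^4 + 0.88*k^3 - 3.36*k^2 - 0.78*k + 3.98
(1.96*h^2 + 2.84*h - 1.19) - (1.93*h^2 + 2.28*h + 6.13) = 0.03*h^2 + 0.56*h - 7.32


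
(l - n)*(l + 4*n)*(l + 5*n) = l^3 + 8*l^2*n + 11*l*n^2 - 20*n^3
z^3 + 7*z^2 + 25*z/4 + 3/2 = (z + 1/2)^2*(z + 6)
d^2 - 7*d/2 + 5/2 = (d - 5/2)*(d - 1)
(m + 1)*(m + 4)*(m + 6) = m^3 + 11*m^2 + 34*m + 24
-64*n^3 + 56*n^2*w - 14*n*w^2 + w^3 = (-8*n + w)*(-4*n + w)*(-2*n + w)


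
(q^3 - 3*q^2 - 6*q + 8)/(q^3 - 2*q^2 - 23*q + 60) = (q^2 + q - 2)/(q^2 + 2*q - 15)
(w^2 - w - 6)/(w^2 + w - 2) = (w - 3)/(w - 1)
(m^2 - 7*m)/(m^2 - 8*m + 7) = m/(m - 1)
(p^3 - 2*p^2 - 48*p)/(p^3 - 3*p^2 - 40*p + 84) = p*(p - 8)/(p^2 - 9*p + 14)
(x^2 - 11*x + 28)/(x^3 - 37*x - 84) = (x - 4)/(x^2 + 7*x + 12)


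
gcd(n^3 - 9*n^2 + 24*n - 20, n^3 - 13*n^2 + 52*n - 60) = n^2 - 7*n + 10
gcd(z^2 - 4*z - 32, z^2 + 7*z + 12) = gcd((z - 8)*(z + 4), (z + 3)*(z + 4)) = z + 4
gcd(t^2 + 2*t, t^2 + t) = t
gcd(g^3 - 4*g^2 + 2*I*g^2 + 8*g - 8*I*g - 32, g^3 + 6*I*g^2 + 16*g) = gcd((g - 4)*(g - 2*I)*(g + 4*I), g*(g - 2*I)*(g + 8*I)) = g - 2*I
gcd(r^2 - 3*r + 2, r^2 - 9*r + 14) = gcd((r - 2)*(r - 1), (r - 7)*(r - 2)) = r - 2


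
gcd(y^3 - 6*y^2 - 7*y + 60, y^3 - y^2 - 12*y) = y^2 - y - 12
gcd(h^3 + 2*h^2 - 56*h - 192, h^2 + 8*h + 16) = h + 4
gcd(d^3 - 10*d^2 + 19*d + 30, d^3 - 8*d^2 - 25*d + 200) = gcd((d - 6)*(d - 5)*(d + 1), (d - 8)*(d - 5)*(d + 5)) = d - 5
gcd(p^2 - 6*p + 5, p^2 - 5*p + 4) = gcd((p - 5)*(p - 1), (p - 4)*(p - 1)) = p - 1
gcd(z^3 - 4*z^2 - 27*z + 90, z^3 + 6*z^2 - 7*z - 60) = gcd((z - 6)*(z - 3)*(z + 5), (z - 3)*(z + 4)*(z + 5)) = z^2 + 2*z - 15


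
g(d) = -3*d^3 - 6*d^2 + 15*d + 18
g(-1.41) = -6.67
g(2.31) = -16.35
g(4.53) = -316.05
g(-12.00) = 4158.00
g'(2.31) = -60.74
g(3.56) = -140.00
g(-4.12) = 64.16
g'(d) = -9*d^2 - 12*d + 15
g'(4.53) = -224.05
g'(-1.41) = 14.03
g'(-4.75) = -131.06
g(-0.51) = 9.19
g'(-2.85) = -23.90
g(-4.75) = 132.89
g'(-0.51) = 18.78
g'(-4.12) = -88.33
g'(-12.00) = -1137.00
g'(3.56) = -141.78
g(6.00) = -756.00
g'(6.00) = -381.00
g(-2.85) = -4.04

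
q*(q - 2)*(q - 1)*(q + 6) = q^4 + 3*q^3 - 16*q^2 + 12*q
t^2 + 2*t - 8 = (t - 2)*(t + 4)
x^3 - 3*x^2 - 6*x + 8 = (x - 4)*(x - 1)*(x + 2)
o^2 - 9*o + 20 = (o - 5)*(o - 4)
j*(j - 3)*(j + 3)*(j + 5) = j^4 + 5*j^3 - 9*j^2 - 45*j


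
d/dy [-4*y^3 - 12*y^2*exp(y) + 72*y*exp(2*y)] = -12*y^2*exp(y) - 12*y^2 + 144*y*exp(2*y) - 24*y*exp(y) + 72*exp(2*y)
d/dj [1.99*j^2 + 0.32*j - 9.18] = 3.98*j + 0.32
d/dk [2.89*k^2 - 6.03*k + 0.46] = 5.78*k - 6.03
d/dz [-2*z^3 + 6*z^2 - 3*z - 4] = -6*z^2 + 12*z - 3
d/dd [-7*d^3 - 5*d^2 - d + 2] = -21*d^2 - 10*d - 1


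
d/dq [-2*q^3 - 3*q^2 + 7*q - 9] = -6*q^2 - 6*q + 7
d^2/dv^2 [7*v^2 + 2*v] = 14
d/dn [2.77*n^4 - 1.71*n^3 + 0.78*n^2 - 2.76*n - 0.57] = 11.08*n^3 - 5.13*n^2 + 1.56*n - 2.76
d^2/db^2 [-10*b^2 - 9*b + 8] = -20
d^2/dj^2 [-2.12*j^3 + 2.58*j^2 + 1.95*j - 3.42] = 5.16 - 12.72*j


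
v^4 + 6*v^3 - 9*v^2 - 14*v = v*(v - 2)*(v + 1)*(v + 7)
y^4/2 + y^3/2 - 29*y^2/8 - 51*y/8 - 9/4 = (y/2 + 1)*(y - 3)*(y + 1/2)*(y + 3/2)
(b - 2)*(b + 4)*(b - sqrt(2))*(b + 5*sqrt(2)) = b^4 + 2*b^3 + 4*sqrt(2)*b^3 - 18*b^2 + 8*sqrt(2)*b^2 - 32*sqrt(2)*b - 20*b + 80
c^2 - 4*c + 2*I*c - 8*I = (c - 4)*(c + 2*I)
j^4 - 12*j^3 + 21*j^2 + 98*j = j*(j - 7)^2*(j + 2)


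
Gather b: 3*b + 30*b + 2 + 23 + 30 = 33*b + 55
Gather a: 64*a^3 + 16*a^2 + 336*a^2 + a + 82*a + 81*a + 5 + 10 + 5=64*a^3 + 352*a^2 + 164*a + 20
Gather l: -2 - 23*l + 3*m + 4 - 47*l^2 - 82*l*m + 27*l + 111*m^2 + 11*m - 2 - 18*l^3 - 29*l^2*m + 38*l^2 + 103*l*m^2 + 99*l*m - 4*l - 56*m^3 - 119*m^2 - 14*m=-18*l^3 + l^2*(-29*m - 9) + l*(103*m^2 + 17*m) - 56*m^3 - 8*m^2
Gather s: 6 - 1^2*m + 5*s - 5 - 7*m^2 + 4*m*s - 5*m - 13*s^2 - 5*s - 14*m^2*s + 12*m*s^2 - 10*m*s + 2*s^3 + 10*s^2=-7*m^2 - 6*m + 2*s^3 + s^2*(12*m - 3) + s*(-14*m^2 - 6*m) + 1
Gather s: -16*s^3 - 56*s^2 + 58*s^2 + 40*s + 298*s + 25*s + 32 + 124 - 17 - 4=-16*s^3 + 2*s^2 + 363*s + 135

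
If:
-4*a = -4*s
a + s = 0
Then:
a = 0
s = 0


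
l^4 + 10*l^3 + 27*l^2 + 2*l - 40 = (l - 1)*(l + 2)*(l + 4)*(l + 5)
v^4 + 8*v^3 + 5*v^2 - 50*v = v*(v - 2)*(v + 5)^2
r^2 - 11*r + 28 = (r - 7)*(r - 4)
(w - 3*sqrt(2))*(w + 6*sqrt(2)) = w^2 + 3*sqrt(2)*w - 36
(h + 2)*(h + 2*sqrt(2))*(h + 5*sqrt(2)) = h^3 + 2*h^2 + 7*sqrt(2)*h^2 + 14*sqrt(2)*h + 20*h + 40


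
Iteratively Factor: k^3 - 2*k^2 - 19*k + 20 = (k - 1)*(k^2 - k - 20) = (k - 5)*(k - 1)*(k + 4)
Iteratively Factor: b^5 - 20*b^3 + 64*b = (b + 4)*(b^4 - 4*b^3 - 4*b^2 + 16*b) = b*(b + 4)*(b^3 - 4*b^2 - 4*b + 16) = b*(b + 2)*(b + 4)*(b^2 - 6*b + 8) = b*(b - 4)*(b + 2)*(b + 4)*(b - 2)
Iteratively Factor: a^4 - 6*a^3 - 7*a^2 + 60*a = (a - 4)*(a^3 - 2*a^2 - 15*a) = a*(a - 4)*(a^2 - 2*a - 15) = a*(a - 5)*(a - 4)*(a + 3)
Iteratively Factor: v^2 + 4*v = (v + 4)*(v)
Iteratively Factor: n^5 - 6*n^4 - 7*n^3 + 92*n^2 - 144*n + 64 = (n - 4)*(n^4 - 2*n^3 - 15*n^2 + 32*n - 16) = (n - 4)*(n + 4)*(n^3 - 6*n^2 + 9*n - 4) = (n - 4)^2*(n + 4)*(n^2 - 2*n + 1) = (n - 4)^2*(n - 1)*(n + 4)*(n - 1)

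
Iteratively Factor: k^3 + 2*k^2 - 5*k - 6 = (k + 1)*(k^2 + k - 6) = (k - 2)*(k + 1)*(k + 3)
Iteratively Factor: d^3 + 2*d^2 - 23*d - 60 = (d - 5)*(d^2 + 7*d + 12) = (d - 5)*(d + 3)*(d + 4)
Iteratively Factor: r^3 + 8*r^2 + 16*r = (r)*(r^2 + 8*r + 16) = r*(r + 4)*(r + 4)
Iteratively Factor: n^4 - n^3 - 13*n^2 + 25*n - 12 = (n - 1)*(n^3 - 13*n + 12) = (n - 3)*(n - 1)*(n^2 + 3*n - 4) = (n - 3)*(n - 1)*(n + 4)*(n - 1)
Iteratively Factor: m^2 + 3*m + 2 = (m + 2)*(m + 1)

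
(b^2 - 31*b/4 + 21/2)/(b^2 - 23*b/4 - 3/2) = (4*b - 7)/(4*b + 1)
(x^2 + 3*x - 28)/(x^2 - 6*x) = (x^2 + 3*x - 28)/(x*(x - 6))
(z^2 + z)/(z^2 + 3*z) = (z + 1)/(z + 3)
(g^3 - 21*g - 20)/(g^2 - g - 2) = (g^2 - g - 20)/(g - 2)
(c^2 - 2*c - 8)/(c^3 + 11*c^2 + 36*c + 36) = (c - 4)/(c^2 + 9*c + 18)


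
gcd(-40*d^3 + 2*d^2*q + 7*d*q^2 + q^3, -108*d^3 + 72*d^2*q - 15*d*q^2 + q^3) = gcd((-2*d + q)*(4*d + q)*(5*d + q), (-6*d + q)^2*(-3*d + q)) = 1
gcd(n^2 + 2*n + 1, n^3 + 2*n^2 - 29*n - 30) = n + 1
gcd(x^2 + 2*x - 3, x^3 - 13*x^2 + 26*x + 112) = 1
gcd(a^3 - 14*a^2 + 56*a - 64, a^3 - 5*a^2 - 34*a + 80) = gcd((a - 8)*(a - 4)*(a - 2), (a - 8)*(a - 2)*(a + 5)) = a^2 - 10*a + 16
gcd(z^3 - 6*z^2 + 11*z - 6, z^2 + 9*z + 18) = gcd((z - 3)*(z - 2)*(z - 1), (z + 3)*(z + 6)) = 1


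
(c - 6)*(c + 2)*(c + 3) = c^3 - c^2 - 24*c - 36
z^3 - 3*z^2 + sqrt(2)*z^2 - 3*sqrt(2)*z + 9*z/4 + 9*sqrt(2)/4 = (z - 3/2)^2*(z + sqrt(2))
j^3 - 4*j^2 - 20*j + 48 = (j - 6)*(j - 2)*(j + 4)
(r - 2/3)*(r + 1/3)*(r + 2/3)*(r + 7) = r^4 + 22*r^3/3 + 17*r^2/9 - 88*r/27 - 28/27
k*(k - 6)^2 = k^3 - 12*k^2 + 36*k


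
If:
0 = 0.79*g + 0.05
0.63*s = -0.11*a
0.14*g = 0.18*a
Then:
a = -0.05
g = -0.06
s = 0.01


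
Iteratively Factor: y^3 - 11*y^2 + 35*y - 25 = (y - 5)*(y^2 - 6*y + 5) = (y - 5)^2*(y - 1)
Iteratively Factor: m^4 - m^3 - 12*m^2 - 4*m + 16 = (m - 4)*(m^3 + 3*m^2 - 4) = (m - 4)*(m - 1)*(m^2 + 4*m + 4) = (m - 4)*(m - 1)*(m + 2)*(m + 2)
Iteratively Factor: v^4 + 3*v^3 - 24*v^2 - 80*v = (v - 5)*(v^3 + 8*v^2 + 16*v) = v*(v - 5)*(v^2 + 8*v + 16) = v*(v - 5)*(v + 4)*(v + 4)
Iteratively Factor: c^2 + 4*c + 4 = (c + 2)*(c + 2)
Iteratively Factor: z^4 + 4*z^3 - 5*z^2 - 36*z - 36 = (z + 2)*(z^3 + 2*z^2 - 9*z - 18) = (z + 2)*(z + 3)*(z^2 - z - 6) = (z + 2)^2*(z + 3)*(z - 3)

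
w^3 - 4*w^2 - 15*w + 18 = (w - 6)*(w - 1)*(w + 3)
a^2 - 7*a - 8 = (a - 8)*(a + 1)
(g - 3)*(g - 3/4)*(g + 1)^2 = g^4 - 7*g^3/4 - 17*g^2/4 + 3*g/4 + 9/4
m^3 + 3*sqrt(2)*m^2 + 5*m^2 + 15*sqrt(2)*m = m*(m + 5)*(m + 3*sqrt(2))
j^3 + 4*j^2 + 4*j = j*(j + 2)^2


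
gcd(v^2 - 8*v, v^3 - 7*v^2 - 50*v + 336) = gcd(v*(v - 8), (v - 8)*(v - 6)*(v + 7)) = v - 8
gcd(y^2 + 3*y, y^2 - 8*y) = y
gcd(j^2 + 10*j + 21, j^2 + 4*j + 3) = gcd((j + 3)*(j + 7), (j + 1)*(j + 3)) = j + 3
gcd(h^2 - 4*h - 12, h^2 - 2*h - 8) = h + 2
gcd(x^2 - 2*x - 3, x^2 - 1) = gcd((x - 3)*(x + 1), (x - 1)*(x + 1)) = x + 1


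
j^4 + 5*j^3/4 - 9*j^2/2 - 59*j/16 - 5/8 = (j - 2)*(j + 1/4)*(j + 1/2)*(j + 5/2)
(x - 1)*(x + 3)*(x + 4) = x^3 + 6*x^2 + 5*x - 12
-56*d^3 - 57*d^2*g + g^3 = (-8*d + g)*(d + g)*(7*d + g)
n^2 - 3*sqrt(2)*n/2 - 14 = (n - 7*sqrt(2)/2)*(n + 2*sqrt(2))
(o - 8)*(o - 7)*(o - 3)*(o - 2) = o^4 - 20*o^3 + 137*o^2 - 370*o + 336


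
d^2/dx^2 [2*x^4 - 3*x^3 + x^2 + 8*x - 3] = 24*x^2 - 18*x + 2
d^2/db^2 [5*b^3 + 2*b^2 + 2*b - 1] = 30*b + 4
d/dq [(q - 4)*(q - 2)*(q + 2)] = 3*q^2 - 8*q - 4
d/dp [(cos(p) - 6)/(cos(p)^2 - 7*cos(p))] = (sin(p) + 42*sin(p)/cos(p)^2 - 12*tan(p))/(cos(p) - 7)^2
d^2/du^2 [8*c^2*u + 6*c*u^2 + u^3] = 12*c + 6*u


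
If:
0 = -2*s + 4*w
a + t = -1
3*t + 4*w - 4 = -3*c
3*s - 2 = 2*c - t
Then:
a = 26*w/9 - 23/9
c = 14*w/9 - 2/9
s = 2*w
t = 14/9 - 26*w/9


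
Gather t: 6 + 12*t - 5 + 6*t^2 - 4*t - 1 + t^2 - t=7*t^2 + 7*t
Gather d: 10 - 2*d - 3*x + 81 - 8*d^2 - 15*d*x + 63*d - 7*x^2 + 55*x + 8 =-8*d^2 + d*(61 - 15*x) - 7*x^2 + 52*x + 99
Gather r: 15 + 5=20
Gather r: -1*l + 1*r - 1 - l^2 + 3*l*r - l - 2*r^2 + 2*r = -l^2 - 2*l - 2*r^2 + r*(3*l + 3) - 1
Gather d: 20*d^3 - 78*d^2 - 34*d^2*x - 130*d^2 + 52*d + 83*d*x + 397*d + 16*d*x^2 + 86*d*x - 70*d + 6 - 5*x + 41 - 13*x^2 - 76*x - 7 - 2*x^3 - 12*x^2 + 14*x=20*d^3 + d^2*(-34*x - 208) + d*(16*x^2 + 169*x + 379) - 2*x^3 - 25*x^2 - 67*x + 40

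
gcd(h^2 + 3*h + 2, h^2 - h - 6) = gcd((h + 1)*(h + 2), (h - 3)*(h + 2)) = h + 2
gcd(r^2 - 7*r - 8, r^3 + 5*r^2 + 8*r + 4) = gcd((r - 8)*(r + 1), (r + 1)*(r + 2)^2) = r + 1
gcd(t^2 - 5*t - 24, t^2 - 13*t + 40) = t - 8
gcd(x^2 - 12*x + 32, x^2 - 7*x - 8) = x - 8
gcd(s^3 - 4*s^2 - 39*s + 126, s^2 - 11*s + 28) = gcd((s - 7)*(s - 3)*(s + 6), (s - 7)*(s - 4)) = s - 7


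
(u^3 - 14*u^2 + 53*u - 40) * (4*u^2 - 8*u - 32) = 4*u^5 - 64*u^4 + 292*u^3 - 136*u^2 - 1376*u + 1280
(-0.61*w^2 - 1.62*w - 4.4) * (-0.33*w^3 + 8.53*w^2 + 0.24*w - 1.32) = 0.2013*w^5 - 4.6687*w^4 - 12.513*w^3 - 37.1156*w^2 + 1.0824*w + 5.808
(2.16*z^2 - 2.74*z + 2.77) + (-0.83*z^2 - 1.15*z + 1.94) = 1.33*z^2 - 3.89*z + 4.71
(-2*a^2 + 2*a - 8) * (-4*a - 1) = 8*a^3 - 6*a^2 + 30*a + 8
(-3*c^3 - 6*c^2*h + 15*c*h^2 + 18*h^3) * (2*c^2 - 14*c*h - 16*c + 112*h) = -6*c^5 + 30*c^4*h + 48*c^4 + 114*c^3*h^2 - 240*c^3*h - 174*c^2*h^3 - 912*c^2*h^2 - 252*c*h^4 + 1392*c*h^3 + 2016*h^4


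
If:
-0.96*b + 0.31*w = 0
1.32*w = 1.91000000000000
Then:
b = 0.47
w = 1.45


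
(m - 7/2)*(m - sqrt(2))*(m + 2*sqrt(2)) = m^3 - 7*m^2/2 + sqrt(2)*m^2 - 7*sqrt(2)*m/2 - 4*m + 14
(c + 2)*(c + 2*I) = c^2 + 2*c + 2*I*c + 4*I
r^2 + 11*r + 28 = (r + 4)*(r + 7)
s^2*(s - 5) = s^3 - 5*s^2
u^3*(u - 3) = u^4 - 3*u^3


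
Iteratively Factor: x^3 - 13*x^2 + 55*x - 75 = (x - 5)*(x^2 - 8*x + 15) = (x - 5)^2*(x - 3)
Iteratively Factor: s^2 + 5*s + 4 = (s + 1)*(s + 4)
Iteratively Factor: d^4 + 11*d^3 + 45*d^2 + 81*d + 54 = (d + 3)*(d^3 + 8*d^2 + 21*d + 18) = (d + 2)*(d + 3)*(d^2 + 6*d + 9) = (d + 2)*(d + 3)^2*(d + 3)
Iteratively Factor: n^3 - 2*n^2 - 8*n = (n - 4)*(n^2 + 2*n) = (n - 4)*(n + 2)*(n)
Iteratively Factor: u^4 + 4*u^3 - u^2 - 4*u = (u + 1)*(u^3 + 3*u^2 - 4*u) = (u + 1)*(u + 4)*(u^2 - u) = (u - 1)*(u + 1)*(u + 4)*(u)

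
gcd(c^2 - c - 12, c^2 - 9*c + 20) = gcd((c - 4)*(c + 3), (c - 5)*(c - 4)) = c - 4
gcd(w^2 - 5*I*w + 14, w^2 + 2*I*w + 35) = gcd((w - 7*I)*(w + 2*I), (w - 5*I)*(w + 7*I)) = 1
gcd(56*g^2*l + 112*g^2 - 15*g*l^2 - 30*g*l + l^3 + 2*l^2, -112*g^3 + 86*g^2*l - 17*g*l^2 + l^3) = 56*g^2 - 15*g*l + l^2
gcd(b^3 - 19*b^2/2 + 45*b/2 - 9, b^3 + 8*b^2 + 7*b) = 1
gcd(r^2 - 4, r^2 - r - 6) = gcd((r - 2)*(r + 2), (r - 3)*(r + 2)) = r + 2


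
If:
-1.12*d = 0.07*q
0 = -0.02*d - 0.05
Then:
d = -2.50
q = 40.00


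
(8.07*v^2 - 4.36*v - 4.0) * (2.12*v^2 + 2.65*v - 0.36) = 17.1084*v^4 + 12.1423*v^3 - 22.9392*v^2 - 9.0304*v + 1.44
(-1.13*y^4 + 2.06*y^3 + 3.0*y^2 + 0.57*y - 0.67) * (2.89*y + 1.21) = -3.2657*y^5 + 4.5861*y^4 + 11.1626*y^3 + 5.2773*y^2 - 1.2466*y - 0.8107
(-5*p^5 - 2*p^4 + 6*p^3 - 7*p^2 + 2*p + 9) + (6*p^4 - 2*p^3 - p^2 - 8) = -5*p^5 + 4*p^4 + 4*p^3 - 8*p^2 + 2*p + 1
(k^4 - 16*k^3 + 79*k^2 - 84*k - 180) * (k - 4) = k^5 - 20*k^4 + 143*k^3 - 400*k^2 + 156*k + 720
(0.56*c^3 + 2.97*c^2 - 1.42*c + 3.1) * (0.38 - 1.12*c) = -0.6272*c^4 - 3.1136*c^3 + 2.719*c^2 - 4.0116*c + 1.178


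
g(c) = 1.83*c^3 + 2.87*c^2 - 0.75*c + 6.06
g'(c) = 5.49*c^2 + 5.74*c - 0.75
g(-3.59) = -38.93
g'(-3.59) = 49.40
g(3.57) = 123.22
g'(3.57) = 89.71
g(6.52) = 630.39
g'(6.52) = 270.06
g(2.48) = 49.76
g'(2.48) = 47.25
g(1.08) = 10.90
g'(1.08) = 11.85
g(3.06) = 83.07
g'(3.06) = 68.22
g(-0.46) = 6.83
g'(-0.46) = -2.23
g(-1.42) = 7.67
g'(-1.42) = 2.17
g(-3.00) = -15.27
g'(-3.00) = 31.44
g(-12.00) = -2733.90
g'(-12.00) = 720.93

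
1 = 1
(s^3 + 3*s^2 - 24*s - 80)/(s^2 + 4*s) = s - 1 - 20/s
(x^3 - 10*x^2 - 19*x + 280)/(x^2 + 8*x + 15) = (x^2 - 15*x + 56)/(x + 3)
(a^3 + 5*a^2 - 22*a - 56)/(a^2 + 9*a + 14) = a - 4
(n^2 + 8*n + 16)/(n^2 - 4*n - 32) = (n + 4)/(n - 8)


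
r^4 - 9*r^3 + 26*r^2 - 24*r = r*(r - 4)*(r - 3)*(r - 2)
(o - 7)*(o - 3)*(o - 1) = o^3 - 11*o^2 + 31*o - 21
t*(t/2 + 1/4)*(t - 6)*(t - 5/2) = t^4/2 - 4*t^3 + 43*t^2/8 + 15*t/4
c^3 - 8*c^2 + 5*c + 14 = (c - 7)*(c - 2)*(c + 1)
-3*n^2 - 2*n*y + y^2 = (-3*n + y)*(n + y)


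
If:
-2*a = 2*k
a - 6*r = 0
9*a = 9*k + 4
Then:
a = 2/9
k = -2/9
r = 1/27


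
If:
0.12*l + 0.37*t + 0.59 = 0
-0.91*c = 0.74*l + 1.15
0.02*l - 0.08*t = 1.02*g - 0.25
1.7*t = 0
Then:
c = 2.73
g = 0.15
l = -4.92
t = 0.00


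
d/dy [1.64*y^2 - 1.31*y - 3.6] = 3.28*y - 1.31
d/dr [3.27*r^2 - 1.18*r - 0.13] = 6.54*r - 1.18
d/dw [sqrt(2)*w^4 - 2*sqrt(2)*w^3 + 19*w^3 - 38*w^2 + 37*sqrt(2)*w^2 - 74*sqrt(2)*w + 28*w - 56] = 4*sqrt(2)*w^3 - 6*sqrt(2)*w^2 + 57*w^2 - 76*w + 74*sqrt(2)*w - 74*sqrt(2) + 28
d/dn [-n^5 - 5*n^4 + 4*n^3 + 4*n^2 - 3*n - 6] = -5*n^4 - 20*n^3 + 12*n^2 + 8*n - 3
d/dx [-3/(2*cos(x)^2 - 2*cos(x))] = 3*(sin(x)/cos(x)^2 - 2*tan(x))/(2*(cos(x) - 1)^2)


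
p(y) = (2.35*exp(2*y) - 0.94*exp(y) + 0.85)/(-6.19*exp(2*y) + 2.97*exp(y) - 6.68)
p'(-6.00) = 0.00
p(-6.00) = -0.13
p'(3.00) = 0.00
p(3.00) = -0.38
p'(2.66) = -0.00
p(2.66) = -0.38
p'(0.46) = -0.14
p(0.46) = -0.30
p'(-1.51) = -0.00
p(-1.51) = -0.12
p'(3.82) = 0.00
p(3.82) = -0.38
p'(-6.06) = 0.00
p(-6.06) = -0.13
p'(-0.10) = -0.16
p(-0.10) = -0.21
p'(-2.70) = 0.00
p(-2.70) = -0.12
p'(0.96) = -0.07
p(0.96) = -0.35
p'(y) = (4.7*exp(2*y) - 0.94*exp(y))/(-6.19*exp(2*y) + 2.97*exp(y) - 6.68) + (12.38*exp(2*y) - 2.97*exp(y))*(2.35*exp(2*y) - 0.94*exp(y) + 0.85)/(-6.19*exp(2*y) + 2.97*exp(y) - 6.68)^2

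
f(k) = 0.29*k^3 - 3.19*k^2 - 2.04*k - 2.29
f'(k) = 0.87*k^2 - 6.38*k - 2.04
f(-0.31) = -1.97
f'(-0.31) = 0.02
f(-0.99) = -3.68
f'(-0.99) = 5.13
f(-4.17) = -70.28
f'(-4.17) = 39.69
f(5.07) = -56.84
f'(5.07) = -12.02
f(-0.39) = -2.00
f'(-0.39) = 0.58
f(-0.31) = -1.97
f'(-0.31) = 0.02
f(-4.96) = -106.04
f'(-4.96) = 51.01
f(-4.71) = -93.75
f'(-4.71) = 47.31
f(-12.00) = -938.29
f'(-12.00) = 199.80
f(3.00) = -29.29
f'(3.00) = -13.35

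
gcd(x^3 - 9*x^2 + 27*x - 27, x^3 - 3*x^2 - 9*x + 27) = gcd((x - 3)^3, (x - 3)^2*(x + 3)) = x^2 - 6*x + 9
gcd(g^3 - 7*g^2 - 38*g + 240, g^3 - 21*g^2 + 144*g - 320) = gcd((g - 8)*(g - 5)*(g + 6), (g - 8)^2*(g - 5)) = g^2 - 13*g + 40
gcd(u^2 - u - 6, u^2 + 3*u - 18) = u - 3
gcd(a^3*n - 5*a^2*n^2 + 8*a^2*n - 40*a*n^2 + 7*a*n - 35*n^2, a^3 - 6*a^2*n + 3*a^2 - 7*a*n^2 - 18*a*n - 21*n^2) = 1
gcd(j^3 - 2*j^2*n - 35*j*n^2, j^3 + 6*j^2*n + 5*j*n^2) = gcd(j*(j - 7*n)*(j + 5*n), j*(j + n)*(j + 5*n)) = j^2 + 5*j*n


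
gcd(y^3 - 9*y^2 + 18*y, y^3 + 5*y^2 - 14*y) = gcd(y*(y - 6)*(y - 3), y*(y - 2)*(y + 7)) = y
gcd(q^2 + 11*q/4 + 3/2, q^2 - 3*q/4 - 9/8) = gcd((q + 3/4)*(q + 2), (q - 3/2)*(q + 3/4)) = q + 3/4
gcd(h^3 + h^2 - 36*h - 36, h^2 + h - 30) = h + 6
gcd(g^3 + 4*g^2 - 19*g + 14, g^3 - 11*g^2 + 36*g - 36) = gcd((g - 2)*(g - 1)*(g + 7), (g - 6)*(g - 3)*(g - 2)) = g - 2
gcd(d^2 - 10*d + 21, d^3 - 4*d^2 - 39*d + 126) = d^2 - 10*d + 21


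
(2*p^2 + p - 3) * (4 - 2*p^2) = -4*p^4 - 2*p^3 + 14*p^2 + 4*p - 12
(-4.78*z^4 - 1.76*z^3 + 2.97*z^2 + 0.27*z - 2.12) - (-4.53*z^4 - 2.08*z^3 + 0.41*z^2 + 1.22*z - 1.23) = -0.25*z^4 + 0.32*z^3 + 2.56*z^2 - 0.95*z - 0.89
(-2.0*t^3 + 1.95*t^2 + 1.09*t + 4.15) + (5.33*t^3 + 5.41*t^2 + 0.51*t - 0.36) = 3.33*t^3 + 7.36*t^2 + 1.6*t + 3.79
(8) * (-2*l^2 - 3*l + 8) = -16*l^2 - 24*l + 64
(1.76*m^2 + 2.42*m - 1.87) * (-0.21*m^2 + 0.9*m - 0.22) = -0.3696*m^4 + 1.0758*m^3 + 2.1835*m^2 - 2.2154*m + 0.4114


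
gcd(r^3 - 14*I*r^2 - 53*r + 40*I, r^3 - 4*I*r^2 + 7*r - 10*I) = r^2 - 6*I*r - 5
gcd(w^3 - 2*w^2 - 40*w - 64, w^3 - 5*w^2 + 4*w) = 1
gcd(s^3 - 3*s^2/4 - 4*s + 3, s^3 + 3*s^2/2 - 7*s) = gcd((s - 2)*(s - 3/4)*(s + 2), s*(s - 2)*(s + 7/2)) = s - 2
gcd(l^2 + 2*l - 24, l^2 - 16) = l - 4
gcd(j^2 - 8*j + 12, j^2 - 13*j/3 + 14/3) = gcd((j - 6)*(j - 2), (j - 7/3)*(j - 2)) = j - 2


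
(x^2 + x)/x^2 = (x + 1)/x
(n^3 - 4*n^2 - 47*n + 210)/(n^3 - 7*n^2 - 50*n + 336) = (n - 5)/(n - 8)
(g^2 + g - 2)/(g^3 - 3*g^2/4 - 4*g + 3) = 4*(g - 1)/(4*g^2 - 11*g + 6)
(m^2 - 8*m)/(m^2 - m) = (m - 8)/(m - 1)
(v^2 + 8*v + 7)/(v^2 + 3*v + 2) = (v + 7)/(v + 2)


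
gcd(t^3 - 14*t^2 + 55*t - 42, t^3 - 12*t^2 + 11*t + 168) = t - 7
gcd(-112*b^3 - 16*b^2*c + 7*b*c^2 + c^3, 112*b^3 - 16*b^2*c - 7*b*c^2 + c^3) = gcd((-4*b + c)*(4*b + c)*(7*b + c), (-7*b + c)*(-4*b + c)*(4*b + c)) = 16*b^2 - c^2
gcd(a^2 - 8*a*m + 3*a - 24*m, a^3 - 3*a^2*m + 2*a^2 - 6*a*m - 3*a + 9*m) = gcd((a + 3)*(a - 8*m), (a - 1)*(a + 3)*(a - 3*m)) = a + 3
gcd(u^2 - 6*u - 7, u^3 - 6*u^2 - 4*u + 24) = 1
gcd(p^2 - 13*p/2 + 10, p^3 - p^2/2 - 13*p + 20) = p - 5/2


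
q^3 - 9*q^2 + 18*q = q*(q - 6)*(q - 3)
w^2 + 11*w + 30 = (w + 5)*(w + 6)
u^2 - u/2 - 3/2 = (u - 3/2)*(u + 1)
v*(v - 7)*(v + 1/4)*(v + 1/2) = v^4 - 25*v^3/4 - 41*v^2/8 - 7*v/8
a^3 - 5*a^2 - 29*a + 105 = (a - 7)*(a - 3)*(a + 5)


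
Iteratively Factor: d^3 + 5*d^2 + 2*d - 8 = (d + 4)*(d^2 + d - 2) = (d + 2)*(d + 4)*(d - 1)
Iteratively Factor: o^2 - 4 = (o + 2)*(o - 2)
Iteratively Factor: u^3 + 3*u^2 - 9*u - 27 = (u + 3)*(u^2 - 9) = (u - 3)*(u + 3)*(u + 3)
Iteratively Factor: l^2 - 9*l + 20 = (l - 5)*(l - 4)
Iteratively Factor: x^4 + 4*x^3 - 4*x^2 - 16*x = (x + 2)*(x^3 + 2*x^2 - 8*x) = x*(x + 2)*(x^2 + 2*x - 8) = x*(x + 2)*(x + 4)*(x - 2)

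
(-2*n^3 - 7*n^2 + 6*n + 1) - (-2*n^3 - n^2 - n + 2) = -6*n^2 + 7*n - 1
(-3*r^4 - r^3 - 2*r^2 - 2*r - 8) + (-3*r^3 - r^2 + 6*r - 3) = -3*r^4 - 4*r^3 - 3*r^2 + 4*r - 11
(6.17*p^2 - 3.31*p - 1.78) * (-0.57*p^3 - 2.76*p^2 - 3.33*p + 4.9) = -3.5169*p^5 - 15.1425*p^4 - 10.3959*p^3 + 46.1681*p^2 - 10.2916*p - 8.722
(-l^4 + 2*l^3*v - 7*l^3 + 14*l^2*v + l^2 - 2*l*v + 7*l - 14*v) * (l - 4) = -l^5 + 2*l^4*v - 3*l^4 + 6*l^3*v + 29*l^3 - 58*l^2*v + 3*l^2 - 6*l*v - 28*l + 56*v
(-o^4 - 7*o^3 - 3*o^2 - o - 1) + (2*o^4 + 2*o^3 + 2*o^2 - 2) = o^4 - 5*o^3 - o^2 - o - 3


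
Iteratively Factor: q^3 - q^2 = (q - 1)*(q^2) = q*(q - 1)*(q)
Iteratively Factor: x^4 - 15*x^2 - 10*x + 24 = (x + 2)*(x^3 - 2*x^2 - 11*x + 12) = (x - 1)*(x + 2)*(x^2 - x - 12) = (x - 1)*(x + 2)*(x + 3)*(x - 4)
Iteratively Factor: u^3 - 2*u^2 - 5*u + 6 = (u - 3)*(u^2 + u - 2) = (u - 3)*(u - 1)*(u + 2)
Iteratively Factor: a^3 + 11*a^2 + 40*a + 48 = (a + 3)*(a^2 + 8*a + 16) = (a + 3)*(a + 4)*(a + 4)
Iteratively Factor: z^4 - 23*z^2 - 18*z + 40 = (z + 4)*(z^3 - 4*z^2 - 7*z + 10) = (z - 1)*(z + 4)*(z^2 - 3*z - 10) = (z - 5)*(z - 1)*(z + 4)*(z + 2)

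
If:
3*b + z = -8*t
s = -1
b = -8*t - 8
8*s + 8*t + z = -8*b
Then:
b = 8/5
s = -1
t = -6/5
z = 24/5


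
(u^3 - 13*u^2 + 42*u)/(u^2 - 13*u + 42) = u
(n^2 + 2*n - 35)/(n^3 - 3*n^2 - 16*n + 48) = (n^2 + 2*n - 35)/(n^3 - 3*n^2 - 16*n + 48)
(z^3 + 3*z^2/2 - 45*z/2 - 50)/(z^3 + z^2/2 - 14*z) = (2*z^2 - 5*z - 25)/(z*(2*z - 7))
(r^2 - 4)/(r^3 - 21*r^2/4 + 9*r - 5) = 4*(r + 2)/(4*r^2 - 13*r + 10)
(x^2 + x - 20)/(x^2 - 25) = (x - 4)/(x - 5)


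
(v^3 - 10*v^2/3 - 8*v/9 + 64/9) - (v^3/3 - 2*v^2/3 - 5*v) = 2*v^3/3 - 8*v^2/3 + 37*v/9 + 64/9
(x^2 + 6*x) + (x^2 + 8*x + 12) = 2*x^2 + 14*x + 12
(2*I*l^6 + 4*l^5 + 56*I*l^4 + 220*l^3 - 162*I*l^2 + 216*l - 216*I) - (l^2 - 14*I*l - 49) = 2*I*l^6 + 4*l^5 + 56*I*l^4 + 220*l^3 - l^2 - 162*I*l^2 + 216*l + 14*I*l + 49 - 216*I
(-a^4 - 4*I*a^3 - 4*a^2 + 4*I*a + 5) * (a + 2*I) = -a^5 - 6*I*a^4 + 4*a^3 - 4*I*a^2 - 3*a + 10*I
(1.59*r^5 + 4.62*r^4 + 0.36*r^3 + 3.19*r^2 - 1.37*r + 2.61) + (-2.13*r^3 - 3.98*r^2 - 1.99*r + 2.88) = 1.59*r^5 + 4.62*r^4 - 1.77*r^3 - 0.79*r^2 - 3.36*r + 5.49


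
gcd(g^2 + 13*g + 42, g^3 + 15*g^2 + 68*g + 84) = g^2 + 13*g + 42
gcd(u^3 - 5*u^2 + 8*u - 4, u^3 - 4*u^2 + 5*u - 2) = u^2 - 3*u + 2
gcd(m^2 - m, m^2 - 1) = m - 1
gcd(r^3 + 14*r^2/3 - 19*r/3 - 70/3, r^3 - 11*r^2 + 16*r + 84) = r + 2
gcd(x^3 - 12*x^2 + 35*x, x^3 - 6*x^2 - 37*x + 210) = x^2 - 12*x + 35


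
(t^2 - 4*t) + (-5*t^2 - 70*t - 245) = -4*t^2 - 74*t - 245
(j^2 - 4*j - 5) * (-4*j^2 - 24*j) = -4*j^4 - 8*j^3 + 116*j^2 + 120*j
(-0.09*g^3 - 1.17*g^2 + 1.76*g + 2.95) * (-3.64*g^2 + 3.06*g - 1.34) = 0.3276*g^5 + 3.9834*g^4 - 9.866*g^3 - 3.7846*g^2 + 6.6686*g - 3.953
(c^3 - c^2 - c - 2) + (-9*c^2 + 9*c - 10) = c^3 - 10*c^2 + 8*c - 12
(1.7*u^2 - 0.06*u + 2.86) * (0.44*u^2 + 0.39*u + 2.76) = 0.748*u^4 + 0.6366*u^3 + 5.927*u^2 + 0.9498*u + 7.8936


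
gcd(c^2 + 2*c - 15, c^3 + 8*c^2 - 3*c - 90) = c^2 + 2*c - 15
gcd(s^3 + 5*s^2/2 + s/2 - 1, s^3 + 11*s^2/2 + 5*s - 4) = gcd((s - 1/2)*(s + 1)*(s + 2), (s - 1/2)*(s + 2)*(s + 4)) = s^2 + 3*s/2 - 1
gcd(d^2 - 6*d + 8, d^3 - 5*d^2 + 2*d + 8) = d^2 - 6*d + 8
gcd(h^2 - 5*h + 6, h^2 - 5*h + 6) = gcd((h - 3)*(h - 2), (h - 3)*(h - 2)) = h^2 - 5*h + 6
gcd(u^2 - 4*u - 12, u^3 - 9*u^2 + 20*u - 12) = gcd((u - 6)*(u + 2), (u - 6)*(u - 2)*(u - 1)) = u - 6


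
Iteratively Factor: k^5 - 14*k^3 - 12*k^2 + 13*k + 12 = (k + 1)*(k^4 - k^3 - 13*k^2 + k + 12) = (k - 1)*(k + 1)*(k^3 - 13*k - 12) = (k - 1)*(k + 1)^2*(k^2 - k - 12) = (k - 1)*(k + 1)^2*(k + 3)*(k - 4)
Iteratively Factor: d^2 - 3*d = (d)*(d - 3)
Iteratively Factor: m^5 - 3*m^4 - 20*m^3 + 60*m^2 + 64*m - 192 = (m + 2)*(m^4 - 5*m^3 - 10*m^2 + 80*m - 96) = (m + 2)*(m + 4)*(m^3 - 9*m^2 + 26*m - 24) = (m - 2)*(m + 2)*(m + 4)*(m^2 - 7*m + 12) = (m - 4)*(m - 2)*(m + 2)*(m + 4)*(m - 3)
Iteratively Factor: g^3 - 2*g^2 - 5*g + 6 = (g - 1)*(g^2 - g - 6) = (g - 1)*(g + 2)*(g - 3)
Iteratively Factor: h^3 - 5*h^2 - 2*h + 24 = (h - 4)*(h^2 - h - 6) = (h - 4)*(h + 2)*(h - 3)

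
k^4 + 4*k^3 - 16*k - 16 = (k - 2)*(k + 2)^3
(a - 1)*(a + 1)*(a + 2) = a^3 + 2*a^2 - a - 2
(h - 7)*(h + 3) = h^2 - 4*h - 21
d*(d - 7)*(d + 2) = d^3 - 5*d^2 - 14*d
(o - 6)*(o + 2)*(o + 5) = o^3 + o^2 - 32*o - 60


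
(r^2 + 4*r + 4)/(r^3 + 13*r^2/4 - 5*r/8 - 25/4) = 8*(r + 2)/(8*r^2 + 10*r - 25)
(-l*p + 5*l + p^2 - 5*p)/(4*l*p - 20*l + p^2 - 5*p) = (-l + p)/(4*l + p)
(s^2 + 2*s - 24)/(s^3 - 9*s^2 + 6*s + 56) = (s + 6)/(s^2 - 5*s - 14)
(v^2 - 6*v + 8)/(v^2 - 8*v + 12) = (v - 4)/(v - 6)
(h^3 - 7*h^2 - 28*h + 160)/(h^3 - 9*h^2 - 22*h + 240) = (h - 4)/(h - 6)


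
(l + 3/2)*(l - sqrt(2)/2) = l^2 - sqrt(2)*l/2 + 3*l/2 - 3*sqrt(2)/4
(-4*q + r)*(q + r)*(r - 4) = -4*q^2*r + 16*q^2 - 3*q*r^2 + 12*q*r + r^3 - 4*r^2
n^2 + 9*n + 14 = (n + 2)*(n + 7)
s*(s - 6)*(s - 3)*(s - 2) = s^4 - 11*s^3 + 36*s^2 - 36*s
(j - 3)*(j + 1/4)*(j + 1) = j^3 - 7*j^2/4 - 7*j/2 - 3/4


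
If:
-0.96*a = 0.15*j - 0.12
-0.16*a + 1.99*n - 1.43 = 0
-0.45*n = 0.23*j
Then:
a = 0.35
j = -1.46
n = 0.75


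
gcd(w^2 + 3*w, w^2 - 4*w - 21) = w + 3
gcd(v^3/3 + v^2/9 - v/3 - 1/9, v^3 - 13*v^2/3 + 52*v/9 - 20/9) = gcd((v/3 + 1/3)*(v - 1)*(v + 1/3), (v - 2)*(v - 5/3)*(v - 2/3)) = 1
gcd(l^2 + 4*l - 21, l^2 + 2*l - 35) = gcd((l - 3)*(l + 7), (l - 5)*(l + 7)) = l + 7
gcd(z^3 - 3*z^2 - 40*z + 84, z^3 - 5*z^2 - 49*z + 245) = z - 7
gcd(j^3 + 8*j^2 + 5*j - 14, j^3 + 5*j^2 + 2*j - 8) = j^2 + j - 2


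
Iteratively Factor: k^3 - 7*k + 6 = (k - 2)*(k^2 + 2*k - 3) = (k - 2)*(k - 1)*(k + 3)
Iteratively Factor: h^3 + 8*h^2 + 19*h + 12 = (h + 4)*(h^2 + 4*h + 3) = (h + 1)*(h + 4)*(h + 3)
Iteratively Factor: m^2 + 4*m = (m + 4)*(m)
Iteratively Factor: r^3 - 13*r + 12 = (r + 4)*(r^2 - 4*r + 3) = (r - 1)*(r + 4)*(r - 3)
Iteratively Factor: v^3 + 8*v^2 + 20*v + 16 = (v + 2)*(v^2 + 6*v + 8) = (v + 2)^2*(v + 4)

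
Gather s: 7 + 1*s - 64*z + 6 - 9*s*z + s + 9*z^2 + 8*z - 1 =s*(2 - 9*z) + 9*z^2 - 56*z + 12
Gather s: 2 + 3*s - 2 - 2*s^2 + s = -2*s^2 + 4*s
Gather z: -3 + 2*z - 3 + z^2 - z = z^2 + z - 6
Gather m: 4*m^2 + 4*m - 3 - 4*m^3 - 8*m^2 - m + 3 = -4*m^3 - 4*m^2 + 3*m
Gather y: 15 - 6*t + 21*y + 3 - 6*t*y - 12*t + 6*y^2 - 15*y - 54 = -18*t + 6*y^2 + y*(6 - 6*t) - 36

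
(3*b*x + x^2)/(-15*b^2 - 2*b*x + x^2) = x/(-5*b + x)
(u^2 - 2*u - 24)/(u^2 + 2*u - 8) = (u - 6)/(u - 2)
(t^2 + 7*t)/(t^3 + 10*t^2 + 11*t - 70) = t/(t^2 + 3*t - 10)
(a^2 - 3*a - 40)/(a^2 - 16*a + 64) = (a + 5)/(a - 8)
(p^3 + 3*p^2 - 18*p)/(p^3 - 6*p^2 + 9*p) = (p + 6)/(p - 3)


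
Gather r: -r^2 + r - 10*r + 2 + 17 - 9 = -r^2 - 9*r + 10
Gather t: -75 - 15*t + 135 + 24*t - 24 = 9*t + 36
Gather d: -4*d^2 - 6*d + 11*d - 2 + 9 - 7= -4*d^2 + 5*d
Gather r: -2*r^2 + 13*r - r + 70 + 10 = -2*r^2 + 12*r + 80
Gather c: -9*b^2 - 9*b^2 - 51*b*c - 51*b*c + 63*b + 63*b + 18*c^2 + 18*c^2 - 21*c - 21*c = -18*b^2 + 126*b + 36*c^2 + c*(-102*b - 42)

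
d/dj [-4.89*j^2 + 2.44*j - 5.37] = 2.44 - 9.78*j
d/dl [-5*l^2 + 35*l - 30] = 35 - 10*l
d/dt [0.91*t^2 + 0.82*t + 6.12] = 1.82*t + 0.82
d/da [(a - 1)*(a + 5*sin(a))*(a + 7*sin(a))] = (a - 1)*(a + 5*sin(a))*(7*cos(a) + 1) + (a - 1)*(a + 7*sin(a))*(5*cos(a) + 1) + (a + 5*sin(a))*(a + 7*sin(a))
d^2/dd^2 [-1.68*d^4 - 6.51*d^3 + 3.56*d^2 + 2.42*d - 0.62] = -20.16*d^2 - 39.06*d + 7.12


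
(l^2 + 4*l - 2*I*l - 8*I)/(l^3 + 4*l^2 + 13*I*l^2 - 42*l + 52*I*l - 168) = (l - 2*I)/(l^2 + 13*I*l - 42)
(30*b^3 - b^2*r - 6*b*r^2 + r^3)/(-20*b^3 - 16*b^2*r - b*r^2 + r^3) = (-3*b + r)/(2*b + r)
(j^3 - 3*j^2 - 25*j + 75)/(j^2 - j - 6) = (j^2 - 25)/(j + 2)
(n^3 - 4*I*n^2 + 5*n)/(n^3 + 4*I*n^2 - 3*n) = (n - 5*I)/(n + 3*I)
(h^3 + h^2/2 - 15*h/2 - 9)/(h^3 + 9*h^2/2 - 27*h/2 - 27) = (h + 2)/(h + 6)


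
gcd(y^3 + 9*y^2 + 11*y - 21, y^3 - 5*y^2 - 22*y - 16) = 1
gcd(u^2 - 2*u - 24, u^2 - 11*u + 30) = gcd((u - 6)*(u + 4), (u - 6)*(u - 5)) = u - 6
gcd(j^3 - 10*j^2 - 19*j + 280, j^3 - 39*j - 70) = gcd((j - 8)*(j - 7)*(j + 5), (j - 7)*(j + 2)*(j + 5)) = j^2 - 2*j - 35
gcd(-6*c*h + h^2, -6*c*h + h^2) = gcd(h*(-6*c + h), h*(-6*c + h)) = 6*c*h - h^2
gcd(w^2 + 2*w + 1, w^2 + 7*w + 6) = w + 1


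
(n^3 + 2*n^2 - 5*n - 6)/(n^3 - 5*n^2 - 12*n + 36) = (n + 1)/(n - 6)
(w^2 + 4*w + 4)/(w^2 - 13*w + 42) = (w^2 + 4*w + 4)/(w^2 - 13*w + 42)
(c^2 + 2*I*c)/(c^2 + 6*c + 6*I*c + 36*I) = c*(c + 2*I)/(c^2 + 6*c*(1 + I) + 36*I)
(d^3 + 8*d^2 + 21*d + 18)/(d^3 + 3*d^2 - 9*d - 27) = (d + 2)/(d - 3)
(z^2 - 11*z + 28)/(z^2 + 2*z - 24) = (z - 7)/(z + 6)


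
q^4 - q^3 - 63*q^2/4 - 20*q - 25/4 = (q - 5)*(q + 1/2)*(q + 1)*(q + 5/2)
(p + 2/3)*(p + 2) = p^2 + 8*p/3 + 4/3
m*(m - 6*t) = m^2 - 6*m*t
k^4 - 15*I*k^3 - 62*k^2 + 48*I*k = k*(k - 8*I)*(k - 6*I)*(k - I)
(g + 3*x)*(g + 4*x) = g^2 + 7*g*x + 12*x^2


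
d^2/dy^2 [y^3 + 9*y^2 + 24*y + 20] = 6*y + 18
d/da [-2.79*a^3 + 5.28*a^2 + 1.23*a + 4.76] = -8.37*a^2 + 10.56*a + 1.23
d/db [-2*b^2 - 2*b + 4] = -4*b - 2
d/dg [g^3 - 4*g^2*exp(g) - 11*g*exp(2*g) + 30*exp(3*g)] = -4*g^2*exp(g) + 3*g^2 - 22*g*exp(2*g) - 8*g*exp(g) + 90*exp(3*g) - 11*exp(2*g)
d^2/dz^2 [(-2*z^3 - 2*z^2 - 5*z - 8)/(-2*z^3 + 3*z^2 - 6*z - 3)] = 2*(20*z^6 - 12*z^5 - 42*z^4 - 357*z^3 + 486*z^2 - 387*z + 288)/(8*z^9 - 36*z^8 + 126*z^7 - 207*z^6 + 270*z^5 - 27*z^4 - 54*z^3 + 243*z^2 + 162*z + 27)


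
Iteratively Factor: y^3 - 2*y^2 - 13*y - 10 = (y + 2)*(y^2 - 4*y - 5) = (y - 5)*(y + 2)*(y + 1)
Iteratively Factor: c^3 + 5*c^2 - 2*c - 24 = (c + 3)*(c^2 + 2*c - 8) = (c - 2)*(c + 3)*(c + 4)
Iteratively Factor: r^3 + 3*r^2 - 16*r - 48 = (r + 3)*(r^2 - 16) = (r - 4)*(r + 3)*(r + 4)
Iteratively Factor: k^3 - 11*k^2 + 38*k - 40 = (k - 5)*(k^2 - 6*k + 8) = (k - 5)*(k - 4)*(k - 2)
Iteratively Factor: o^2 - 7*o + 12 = (o - 3)*(o - 4)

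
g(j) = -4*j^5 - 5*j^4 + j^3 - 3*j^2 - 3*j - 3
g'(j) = -20*j^4 - 20*j^3 + 3*j^2 - 6*j - 3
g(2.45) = -546.90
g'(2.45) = -1014.42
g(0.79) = -9.93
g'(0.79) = -23.52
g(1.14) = -24.98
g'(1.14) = -69.35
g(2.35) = -452.81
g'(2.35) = -870.05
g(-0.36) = -2.42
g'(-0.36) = 0.15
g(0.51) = -5.65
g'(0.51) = -9.29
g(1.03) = -18.44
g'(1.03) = -50.36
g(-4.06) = 2946.82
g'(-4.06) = -4024.90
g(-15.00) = 2780367.00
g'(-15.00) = -944238.00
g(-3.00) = 519.00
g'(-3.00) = -1038.00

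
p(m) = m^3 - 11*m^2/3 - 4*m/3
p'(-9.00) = 307.67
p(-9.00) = -1014.00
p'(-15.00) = 783.67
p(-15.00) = -4180.00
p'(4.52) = 26.81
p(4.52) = 11.41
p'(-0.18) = 0.08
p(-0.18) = 0.12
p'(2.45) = -1.29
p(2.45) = -10.57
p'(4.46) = 25.63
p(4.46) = 9.83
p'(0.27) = -3.09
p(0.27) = -0.61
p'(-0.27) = 0.87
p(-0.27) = 0.07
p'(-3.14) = 51.27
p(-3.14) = -62.92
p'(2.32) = -2.20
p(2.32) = -10.34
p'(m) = 3*m^2 - 22*m/3 - 4/3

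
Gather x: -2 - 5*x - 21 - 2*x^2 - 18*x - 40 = -2*x^2 - 23*x - 63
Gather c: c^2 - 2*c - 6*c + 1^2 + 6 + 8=c^2 - 8*c + 15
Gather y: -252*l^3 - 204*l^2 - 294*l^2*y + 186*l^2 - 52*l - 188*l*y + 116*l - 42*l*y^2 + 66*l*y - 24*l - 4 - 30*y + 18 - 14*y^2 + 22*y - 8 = -252*l^3 - 18*l^2 + 40*l + y^2*(-42*l - 14) + y*(-294*l^2 - 122*l - 8) + 6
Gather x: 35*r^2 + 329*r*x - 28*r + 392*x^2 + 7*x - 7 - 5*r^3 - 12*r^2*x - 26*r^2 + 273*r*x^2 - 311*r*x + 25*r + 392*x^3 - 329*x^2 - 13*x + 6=-5*r^3 + 9*r^2 - 3*r + 392*x^3 + x^2*(273*r + 63) + x*(-12*r^2 + 18*r - 6) - 1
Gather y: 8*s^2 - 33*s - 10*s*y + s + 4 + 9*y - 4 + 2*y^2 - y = 8*s^2 - 32*s + 2*y^2 + y*(8 - 10*s)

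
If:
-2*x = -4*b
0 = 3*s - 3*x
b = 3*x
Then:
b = 0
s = 0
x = 0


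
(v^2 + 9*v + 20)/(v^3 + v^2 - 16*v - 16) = (v + 5)/(v^2 - 3*v - 4)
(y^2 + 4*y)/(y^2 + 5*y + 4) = y/(y + 1)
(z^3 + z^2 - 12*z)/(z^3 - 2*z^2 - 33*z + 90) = z*(z + 4)/(z^2 + z - 30)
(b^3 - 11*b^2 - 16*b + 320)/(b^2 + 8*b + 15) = (b^2 - 16*b + 64)/(b + 3)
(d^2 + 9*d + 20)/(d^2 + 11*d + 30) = (d + 4)/(d + 6)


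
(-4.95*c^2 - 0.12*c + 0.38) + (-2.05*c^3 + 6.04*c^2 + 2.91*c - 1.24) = -2.05*c^3 + 1.09*c^2 + 2.79*c - 0.86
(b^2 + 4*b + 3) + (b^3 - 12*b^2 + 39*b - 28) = b^3 - 11*b^2 + 43*b - 25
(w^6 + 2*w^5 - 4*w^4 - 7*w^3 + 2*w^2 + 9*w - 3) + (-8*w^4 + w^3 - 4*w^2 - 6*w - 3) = w^6 + 2*w^5 - 12*w^4 - 6*w^3 - 2*w^2 + 3*w - 6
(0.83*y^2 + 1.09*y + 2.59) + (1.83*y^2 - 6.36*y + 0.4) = 2.66*y^2 - 5.27*y + 2.99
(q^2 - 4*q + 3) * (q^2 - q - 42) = q^4 - 5*q^3 - 35*q^2 + 165*q - 126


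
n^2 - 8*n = n*(n - 8)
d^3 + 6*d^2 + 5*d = d*(d + 1)*(d + 5)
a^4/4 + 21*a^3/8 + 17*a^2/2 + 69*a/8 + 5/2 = (a/4 + 1)*(a + 1/2)*(a + 1)*(a + 5)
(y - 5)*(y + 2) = y^2 - 3*y - 10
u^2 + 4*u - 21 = (u - 3)*(u + 7)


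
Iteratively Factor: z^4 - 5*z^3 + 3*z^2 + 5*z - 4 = (z - 1)*(z^3 - 4*z^2 - z + 4) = (z - 1)^2*(z^2 - 3*z - 4) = (z - 1)^2*(z + 1)*(z - 4)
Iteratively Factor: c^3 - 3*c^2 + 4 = (c + 1)*(c^2 - 4*c + 4) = (c - 2)*(c + 1)*(c - 2)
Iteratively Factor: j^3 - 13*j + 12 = (j - 1)*(j^2 + j - 12) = (j - 1)*(j + 4)*(j - 3)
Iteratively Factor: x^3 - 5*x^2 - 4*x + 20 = (x + 2)*(x^2 - 7*x + 10) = (x - 5)*(x + 2)*(x - 2)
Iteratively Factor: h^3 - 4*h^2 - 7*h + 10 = (h - 1)*(h^2 - 3*h - 10) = (h - 5)*(h - 1)*(h + 2)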